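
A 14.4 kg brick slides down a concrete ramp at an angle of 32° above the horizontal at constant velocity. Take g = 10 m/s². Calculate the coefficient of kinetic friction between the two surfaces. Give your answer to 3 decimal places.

At constant velocity the net force along the incline is zero: mg sin 32° = μ mg cos 32°.
So μ = tan 32° = 0.5299 / 0.8480 = 0.6249.

0.625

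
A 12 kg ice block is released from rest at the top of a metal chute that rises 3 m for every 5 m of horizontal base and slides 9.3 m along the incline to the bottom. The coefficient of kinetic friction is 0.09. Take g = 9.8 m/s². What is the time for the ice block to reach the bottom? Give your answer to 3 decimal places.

2.083 s

The weight component along the incline is mg sin 30.96° = 60.505 N and the normal force is N = mg cos 30.96° = 100.841 N.
Friction up the slope is f = μN = 0.09 × 100.841 = 9.076 N, so the net downslope force is 60.505 − 9.076 = 51.429 N and a = 51.429 / 12 = 4.2858 m/s².
Starting from rest, L = ½at², so t = √(2L/a) = √(2 × 9.3 / 4.2858) = 2.0832 s.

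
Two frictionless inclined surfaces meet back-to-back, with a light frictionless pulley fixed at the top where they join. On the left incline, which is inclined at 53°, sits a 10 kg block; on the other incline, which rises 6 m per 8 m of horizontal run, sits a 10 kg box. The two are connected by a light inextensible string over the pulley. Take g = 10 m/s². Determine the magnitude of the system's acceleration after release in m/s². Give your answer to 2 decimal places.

0.99 m/s²

Resolve each weight along its own incline: the 10 kg mass has component 10 × 10 × sin 53° = 79.864 N down its slope, and the 10 kg mass has 10 × 10 × sin 36.87° = 60.000 N down its slope.
The 10 kg side's 79.864 N exceeds the other side's 60.000 N, so that mass slides down and the 10 kg mass slides up. Taking that direction as positive, Newton's second law for the whole system gives 79.864 − 60.000 = (10 + 10) a, so a = 19.864 / 20 = 0.9932 m/s².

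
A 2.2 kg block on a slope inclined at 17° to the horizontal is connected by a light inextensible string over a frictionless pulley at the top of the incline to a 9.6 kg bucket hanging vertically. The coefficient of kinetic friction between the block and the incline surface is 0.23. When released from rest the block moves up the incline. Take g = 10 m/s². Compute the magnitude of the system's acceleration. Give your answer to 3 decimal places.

7.180 m/s²

For the block on the incline: the weight component along the slope is m₁g sin 17° = 2.2 × 10 × 0.2924 = 6.433 N and the normal force is N = m₁g cos 17° = 21.039 N.
Kinetic friction opposes the block's motion up the incline: f = μN = 0.23 × 21.039 = 4.839 N acting down the slope.
Newton's second law for the block (up-slope positive): T − 6.433 − 4.839 = 2.2 a. For the hanging bucket (downward positive): 9.6 × 10 − T = 9.6 a.
Adding the two equations eliminates T: 84.728 = 11.8 a, so a = 7.1803 m/s².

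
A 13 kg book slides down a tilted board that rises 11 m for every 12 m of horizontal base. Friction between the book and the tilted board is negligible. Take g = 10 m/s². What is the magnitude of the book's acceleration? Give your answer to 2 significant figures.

Resolving the weight along the incline: the component pulling the book down the slope is mg sin 42.51° = 13 × 10 × 0.6757 = 87.841 N, and the normal force is N = mg cos 42.51° = 13 × 10 × 0.7372 = 95.836 N.
With no friction the net force along the incline is 87.841 N, so a = g sin 42.51° = 87.841 / 13 = 6.7570 m/s².

6.8 m/s²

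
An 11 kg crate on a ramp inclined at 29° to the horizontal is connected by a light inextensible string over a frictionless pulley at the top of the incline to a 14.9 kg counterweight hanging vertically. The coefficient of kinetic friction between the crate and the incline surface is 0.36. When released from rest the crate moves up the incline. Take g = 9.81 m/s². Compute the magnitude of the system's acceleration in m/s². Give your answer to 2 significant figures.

2.3 m/s²

For the crate on the incline: the weight component along the slope is m₁g sin 29° = 11 × 9.81 × 0.4848 = 52.315 N and the normal force is N = m₁g cos 29° = 94.380 N.
Kinetic friction opposes the crate's motion up the incline: f = μN = 0.36 × 94.380 = 33.977 N acting down the slope.
Newton's second law for the crate (up-slope positive): T − 52.315 − 33.977 = 11 a. For the hanging counterweight (downward positive): 14.9 × 9.81 − T = 14.9 a.
Adding the two equations eliminates T: 59.877 = 25.9 a, so a = 2.3119 m/s².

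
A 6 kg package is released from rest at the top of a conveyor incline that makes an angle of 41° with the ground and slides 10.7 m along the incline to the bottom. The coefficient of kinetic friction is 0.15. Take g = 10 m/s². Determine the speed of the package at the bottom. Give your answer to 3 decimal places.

The weight component along the incline is mg sin 41° = 39.364 N and the normal force is N = mg cos 41° = 45.283 N.
Friction up the slope is f = μN = 0.15 × 45.283 = 6.792 N, so the net downslope force is 39.364 − 6.792 = 32.572 N and a = 32.572 / 6 = 5.4287 m/s².
Starting from rest over a distance of 10.7 m, v² = 2aL = 2 × 5.4287 × 10.7 = 116.1742, so v = 10.7784 m/s.

10.778 m/s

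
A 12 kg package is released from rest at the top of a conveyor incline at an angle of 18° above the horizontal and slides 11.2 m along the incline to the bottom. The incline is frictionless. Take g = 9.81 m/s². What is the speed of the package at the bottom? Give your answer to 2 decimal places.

8.24 m/s

The weight component along the incline is mg sin 18° = 36.377 N and the normal force is N = mg cos 18° = 111.958 N.
With no friction, a = g sin 18° = 3.0315 m/s².
Starting from rest over a distance of 11.2 m, v² = 2aL = 2 × 3.0315 × 11.2 = 67.9056, so v = 8.2405 m/s.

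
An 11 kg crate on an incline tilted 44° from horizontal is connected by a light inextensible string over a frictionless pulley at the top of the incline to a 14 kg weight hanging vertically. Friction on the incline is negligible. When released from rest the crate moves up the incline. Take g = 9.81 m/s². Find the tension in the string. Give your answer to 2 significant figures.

For the crate on the incline: the weight component along the slope is m₁g sin 44° = 11 × 9.81 × 0.6947 = 74.965 N and the normal force is N = m₁g cos 44° = 77.624 N.
Newton's second law for the crate (up-slope positive): T − 74.965 = 11 a. For the hanging weight (downward positive): 14 × 9.81 − T = 14 a.
Adding the two equations eliminates T: 62.375 = 25 a, so a = 2.4950 m/s².
Then from the hanging weight's equation, T = 14 × (9.81 − 2.4950) = 102.410 N.

100 N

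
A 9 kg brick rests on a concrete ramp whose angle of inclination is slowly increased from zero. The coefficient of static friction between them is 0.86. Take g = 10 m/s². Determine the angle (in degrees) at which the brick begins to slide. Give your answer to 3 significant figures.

At the threshold of sliding, static friction is at its maximum μ_s N and exactly balances the weight component along the incline: mg sin θ = μ_s mg cos θ.
Hence tan θ = μ_s = 0.86, so θ = arctan(0.86) = 40.6955°.

40.7°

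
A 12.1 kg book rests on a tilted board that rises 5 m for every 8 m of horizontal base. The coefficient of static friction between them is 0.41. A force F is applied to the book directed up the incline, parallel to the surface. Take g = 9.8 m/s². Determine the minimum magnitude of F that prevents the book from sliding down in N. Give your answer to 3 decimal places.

The normal force is N = mg cos 32.01° = 100.556 N. With F at its minimum the book is on the verge of sliding down, so static friction is at its maximum μ_s N = 0.41 × 100.556 = 41.228 N and acts up the slope.
Equilibrium along the incline: F + μ_s N = mg sin 32.01°, so F = 62.847 − 41.228 = 21.619 N.

21.619 N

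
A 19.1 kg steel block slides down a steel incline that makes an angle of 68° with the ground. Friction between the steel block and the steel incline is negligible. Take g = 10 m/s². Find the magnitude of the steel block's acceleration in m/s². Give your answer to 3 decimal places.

9.272 m/s²

Resolving the weight along the incline: the component pulling the steel block down the slope is mg sin 68° = 19.1 × 10 × 0.9272 = 177.095 N, and the normal force is N = mg cos 68° = 19.1 × 10 × 0.3746 = 71.549 N.
With no friction the net force along the incline is 177.095 N, so a = g sin 68° = 177.095 / 19.1 = 9.2720 m/s².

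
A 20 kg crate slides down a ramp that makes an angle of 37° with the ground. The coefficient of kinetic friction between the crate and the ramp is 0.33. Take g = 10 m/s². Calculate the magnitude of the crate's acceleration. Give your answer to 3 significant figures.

Resolving the weight along the incline: the component pulling the crate down the slope is mg sin 37° = 20 × 10 × 0.6018 = 120.360 N, and the normal force is N = mg cos 37° = 20 × 10 × 0.7986 = 159.720 N.
Kinetic friction acts up the slope with magnitude f = μN = 0.33 × 159.720 = 52.708 N.
Net force along the incline is 120.360 − 52.708 = 67.652 N, so a = 67.652 / 20 = 3.3826 m/s².

3.38 m/s²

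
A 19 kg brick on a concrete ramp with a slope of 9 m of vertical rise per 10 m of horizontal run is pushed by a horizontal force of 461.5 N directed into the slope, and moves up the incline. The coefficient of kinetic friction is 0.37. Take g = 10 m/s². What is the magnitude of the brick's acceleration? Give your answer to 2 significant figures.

2.6 m/s²

The horizontal push has components F cos 41.99° = 461.5 × 0.7433 = 343.033 N up the incline and F sin 41.99° = 461.5 × 0.6690 = 308.744 N pressing into the surface.
The normal force is therefore N = mg cos 41.99° + F sin 41.99° = 141.227 + 308.744 = 449.971 N, and kinetic friction down the slope is μN = 0.37 × 449.971 = 166.489 N.
Along the incline: F cos 41.99° − mg sin 41.99° − μN = ma, so 343.033 − 127.110 − 166.489 = 19 a, giving a = 2.6018 m/s².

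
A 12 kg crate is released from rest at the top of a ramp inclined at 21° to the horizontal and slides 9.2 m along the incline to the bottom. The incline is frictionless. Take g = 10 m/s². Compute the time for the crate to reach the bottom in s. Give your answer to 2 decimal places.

The weight component along the incline is mg sin 21° = 43.004 N and the normal force is N = mg cos 21° = 112.030 N.
With no friction, a = g sin 21° = 3.5837 m/s².
Starting from rest, L = ½at², so t = √(2L/a) = √(2 × 9.2 / 3.5837) = 2.2659 s.

2.27 s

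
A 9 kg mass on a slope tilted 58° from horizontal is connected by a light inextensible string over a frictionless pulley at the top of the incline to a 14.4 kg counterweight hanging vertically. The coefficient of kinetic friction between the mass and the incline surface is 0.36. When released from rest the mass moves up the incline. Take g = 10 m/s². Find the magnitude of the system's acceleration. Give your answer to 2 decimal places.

2.16 m/s²

For the mass on the incline: the weight component along the slope is m₁g sin 58° = 9 × 10 × 0.8480 = 76.320 N and the normal force is N = m₁g cos 58° = 47.693 N.
Kinetic friction opposes the mass's motion up the incline: f = μN = 0.36 × 47.693 = 17.169 N acting down the slope.
Newton's second law for the mass (up-slope positive): T − 76.320 − 17.169 = 9 a. For the hanging counterweight (downward positive): 14.4 × 10 − T = 14.4 a.
Adding the two equations eliminates T: 50.511 = 23.4 a, so a = 2.1586 m/s².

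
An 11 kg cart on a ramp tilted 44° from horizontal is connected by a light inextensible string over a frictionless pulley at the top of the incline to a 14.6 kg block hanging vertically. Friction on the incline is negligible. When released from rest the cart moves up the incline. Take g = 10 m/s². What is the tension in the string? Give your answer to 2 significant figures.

110 N

For the cart on the incline: the weight component along the slope is m₁g sin 44° = 11 × 10 × 0.6947 = 76.417 N and the normal force is N = m₁g cos 44° = 79.127 N.
Newton's second law for the cart (up-slope positive): T − 76.417 = 11 a. For the hanging block (downward positive): 14.6 × 10 − T = 14.6 a.
Adding the two equations eliminates T: 69.583 = 25.6 a, so a = 2.7181 m/s².
Then from the hanging block's equation, T = 14.6 × (10 − 2.7181) = 106.316 N.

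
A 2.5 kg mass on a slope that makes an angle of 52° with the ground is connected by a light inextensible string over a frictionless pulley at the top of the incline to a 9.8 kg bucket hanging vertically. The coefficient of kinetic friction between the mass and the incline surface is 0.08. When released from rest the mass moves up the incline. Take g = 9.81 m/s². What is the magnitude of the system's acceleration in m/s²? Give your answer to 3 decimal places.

For the mass on the incline: the weight component along the slope is m₁g sin 52° = 2.5 × 9.81 × 0.7880 = 19.326 N and the normal force is N = m₁g cos 52° = 15.099 N.
Kinetic friction opposes the mass's motion up the incline: f = μN = 0.08 × 15.099 = 1.208 N acting down the slope.
Newton's second law for the mass (up-slope positive): T − 19.326 − 1.208 = 2.5 a. For the hanging bucket (downward positive): 9.8 × 9.81 − T = 9.8 a.
Adding the two equations eliminates T: 75.604 = 12.3 a, so a = 6.1467 m/s².

6.147 m/s²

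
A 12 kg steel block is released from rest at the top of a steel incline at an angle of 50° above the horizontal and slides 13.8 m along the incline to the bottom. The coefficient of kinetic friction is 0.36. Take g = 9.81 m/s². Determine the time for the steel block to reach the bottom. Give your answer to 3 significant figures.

2.29 s

The weight component along the incline is mg sin 50° = 90.179 N and the normal force is N = mg cos 50° = 75.669 N.
Friction up the slope is f = μN = 0.36 × 75.669 = 27.241 N, so the net downslope force is 90.179 − 27.241 = 62.938 N and a = 62.938 / 12 = 5.2448 m/s².
Starting from rest, L = ½at², so t = √(2L/a) = √(2 × 13.8 / 5.2448) = 2.2940 s.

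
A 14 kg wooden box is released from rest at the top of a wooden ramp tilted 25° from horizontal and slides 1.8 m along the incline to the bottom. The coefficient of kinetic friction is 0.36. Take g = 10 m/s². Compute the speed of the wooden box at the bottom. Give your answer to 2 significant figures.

The weight component along the incline is mg sin 25° = 59.167 N and the normal force is N = mg cos 25° = 126.883 N.
Friction up the slope is f = μN = 0.36 × 126.883 = 45.678 N, so the net downslope force is 59.167 − 45.678 = 13.489 N and a = 13.489 / 14 = 0.9635 m/s².
Starting from rest over a distance of 1.8 m, v² = 2aL = 2 × 0.9635 × 1.8 = 3.4686, so v = 1.8624 m/s.

1.9 m/s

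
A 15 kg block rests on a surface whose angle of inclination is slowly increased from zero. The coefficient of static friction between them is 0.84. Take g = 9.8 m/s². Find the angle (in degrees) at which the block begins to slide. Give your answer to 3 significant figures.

40.0°

At the threshold of sliding, static friction is at its maximum μ_s N and exactly balances the weight component along the incline: mg sin θ = μ_s mg cos θ.
Hence tan θ = μ_s = 0.84, so θ = arctan(0.84) = 40.0303°.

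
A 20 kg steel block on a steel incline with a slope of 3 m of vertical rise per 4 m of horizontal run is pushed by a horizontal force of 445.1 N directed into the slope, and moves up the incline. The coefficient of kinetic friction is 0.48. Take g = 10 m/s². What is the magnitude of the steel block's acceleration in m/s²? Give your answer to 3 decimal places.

1.555 m/s²

The horizontal push has components F cos 36.87° = 445.1 × 0.8000 = 356.080 N up the incline and F sin 36.87° = 445.1 × 0.6000 = 267.060 N pressing into the surface.
The normal force is therefore N = mg cos 36.87° + F sin 36.87° = 160.000 + 267.060 = 427.060 N, and kinetic friction down the slope is μN = 0.48 × 427.060 = 204.989 N.
Along the incline: F cos 36.87° − mg sin 36.87° − μN = ma, so 356.080 − 120.000 − 204.989 = 20 a, giving a = 1.5545 m/s².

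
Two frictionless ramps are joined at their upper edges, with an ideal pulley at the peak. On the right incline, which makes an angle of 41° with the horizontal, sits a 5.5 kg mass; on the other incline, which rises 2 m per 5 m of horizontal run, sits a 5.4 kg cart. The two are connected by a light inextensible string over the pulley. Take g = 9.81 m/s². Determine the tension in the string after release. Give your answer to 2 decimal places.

Resolve each weight along its own incline: the 5.5 kg mass has component 5.5 × 9.81 × sin 41° = 35.398 N down its slope, and the 5.4 kg mass has 5.4 × 9.81 × sin 21.80° = 19.674 N down its slope.
The 5.5 kg side's 35.398 N exceeds the other side's 19.674 N, so that mass slides down and the 5.4 kg mass slides up. Taking that direction as positive, Newton's second law for the whole system gives 35.398 − 19.674 = (5.5 + 5.4) a, so a = 15.724 / 10.9 = 1.4426 m/s².
For the 5.4 kg mass (up-slope positive): T − 19.674 = 5.4 × 1.4426, so T = 27.464 N.

27.46 N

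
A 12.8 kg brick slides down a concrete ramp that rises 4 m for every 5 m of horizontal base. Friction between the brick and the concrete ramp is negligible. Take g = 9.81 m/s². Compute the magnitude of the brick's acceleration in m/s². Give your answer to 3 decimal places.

6.128 m/s²

Resolving the weight along the incline: the component pulling the brick down the slope is mg sin 38.66° = 12.8 × 9.81 × 0.6247 = 78.442 N, and the normal force is N = mg cos 38.66° = 12.8 × 9.81 × 0.7809 = 98.056 N.
With no friction the net force along the incline is 78.442 N, so a = g sin 38.66° = 78.442 / 12.8 = 6.1283 m/s².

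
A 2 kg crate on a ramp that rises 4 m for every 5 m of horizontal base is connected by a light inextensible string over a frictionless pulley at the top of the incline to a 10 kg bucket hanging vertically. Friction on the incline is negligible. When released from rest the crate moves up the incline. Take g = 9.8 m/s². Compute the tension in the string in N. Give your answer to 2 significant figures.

27 N

For the crate on the incline: the weight component along the slope is m₁g sin 38.66° = 2 × 9.8 × 0.6247 = 12.244 N and the normal force is N = m₁g cos 38.66° = 15.305 N.
Newton's second law for the crate (up-slope positive): T − 12.244 = 2 a. For the hanging bucket (downward positive): 10 × 9.8 − T = 10 a.
Adding the two equations eliminates T: 85.756 = 12 a, so a = 7.1463 m/s².
Then from the hanging bucket's equation, T = 10 × (9.8 − 7.1463) = 26.537 N.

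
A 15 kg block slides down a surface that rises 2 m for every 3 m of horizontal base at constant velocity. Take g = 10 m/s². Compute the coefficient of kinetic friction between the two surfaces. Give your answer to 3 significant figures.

At constant velocity the net force along the incline is zero: mg sin 33.69° = μ mg cos 33.69°.
So μ = tan 33.69° = 0.5547 / 0.8321 = 0.6666.

0.667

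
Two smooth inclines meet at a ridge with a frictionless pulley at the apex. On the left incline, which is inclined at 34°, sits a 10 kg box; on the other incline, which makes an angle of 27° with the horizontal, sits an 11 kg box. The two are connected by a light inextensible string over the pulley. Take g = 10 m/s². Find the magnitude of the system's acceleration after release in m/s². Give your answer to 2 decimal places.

0.28 m/s²

Resolve each weight along its own incline: the 10 kg mass has component 10 × 10 × sin 34° = 55.919 N down its slope, and the 11 kg mass has 11 × 10 × sin 27° = 49.939 N down its slope.
The 10 kg side's 55.919 N exceeds the other side's 49.939 N, so that mass slides down and the 11 kg mass slides up. Taking that direction as positive, Newton's second law for the whole system gives 55.919 − 49.939 = (10 + 11) a, so a = 5.980 / 21 = 0.2848 m/s².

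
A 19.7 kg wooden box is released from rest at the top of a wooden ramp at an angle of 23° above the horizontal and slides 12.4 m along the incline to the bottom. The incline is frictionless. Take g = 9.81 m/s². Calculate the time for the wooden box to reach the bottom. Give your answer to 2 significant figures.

2.5 s

The weight component along the incline is mg sin 23° = 75.512 N and the normal force is N = mg cos 23° = 177.894 N.
With no friction, a = g sin 23° = 3.8331 m/s².
Starting from rest, L = ½at², so t = √(2L/a) = √(2 × 12.4 / 3.8331) = 2.5436 s.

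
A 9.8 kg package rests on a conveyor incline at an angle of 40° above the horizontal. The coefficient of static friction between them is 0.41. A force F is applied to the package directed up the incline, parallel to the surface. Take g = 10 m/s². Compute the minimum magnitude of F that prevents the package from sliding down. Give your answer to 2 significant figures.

The normal force is N = mg cos 40° = 75.072 N. With F at its minimum the package is on the verge of sliding down, so static friction is at its maximum μ_s N = 0.41 × 75.072 = 30.780 N and acts up the slope.
Equilibrium along the incline: F + μ_s N = mg sin 40°, so F = 62.993 − 30.780 = 32.213 N.

32 N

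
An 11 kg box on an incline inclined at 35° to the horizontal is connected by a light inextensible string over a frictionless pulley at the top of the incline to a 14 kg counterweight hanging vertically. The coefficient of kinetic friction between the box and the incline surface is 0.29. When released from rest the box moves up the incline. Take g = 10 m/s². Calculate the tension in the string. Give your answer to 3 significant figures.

For the box on the incline: the weight component along the slope is m₁g sin 35° = 11 × 10 × 0.5736 = 63.096 N and the normal force is N = m₁g cos 35° = 90.107 N.
Kinetic friction opposes the box's motion up the incline: f = μN = 0.29 × 90.107 = 26.131 N acting down the slope.
Newton's second law for the box (up-slope positive): T − 63.096 − 26.131 = 11 a. For the hanging counterweight (downward positive): 14 × 10 − T = 14 a.
Adding the two equations eliminates T: 50.773 = 25 a, so a = 2.0309 m/s².
Then from the hanging counterweight's equation, T = 14 × (10 − 2.0309) = 111.567 N.

112 N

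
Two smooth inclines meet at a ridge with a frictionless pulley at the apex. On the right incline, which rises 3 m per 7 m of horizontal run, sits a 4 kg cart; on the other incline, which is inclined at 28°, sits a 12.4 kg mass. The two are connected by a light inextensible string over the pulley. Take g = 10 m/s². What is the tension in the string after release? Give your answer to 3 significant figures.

26.1 N

Resolve each weight along its own incline: the 4 kg mass has component 4 × 10 × sin 23.20° = 15.757 N down its slope, and the 12.4 kg mass has 12.4 × 10 × sin 28° = 58.214 N down its slope.
The 12.4 kg side's 58.214 N exceeds the other side's 15.757 N, so that mass slides down and the 4 kg mass slides up. Taking that direction as positive, Newton's second law for the whole system gives 58.214 − 15.757 = (4 + 12.4) a, so a = 42.457 / 16.4 = 2.5888 m/s².
For the 4 kg mass (up-slope positive): T − 15.757 = 4 × 2.5888, so T = 26.112 N.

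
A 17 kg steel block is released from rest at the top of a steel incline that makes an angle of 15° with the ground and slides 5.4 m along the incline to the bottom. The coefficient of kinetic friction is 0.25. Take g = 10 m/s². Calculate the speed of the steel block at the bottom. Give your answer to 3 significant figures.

1.37 m/s

The weight component along the incline is mg sin 15° = 43.999 N and the normal force is N = mg cos 15° = 164.207 N.
Friction up the slope is f = μN = 0.25 × 164.207 = 41.052 N, so the net downslope force is 43.999 − 41.052 = 2.947 N and a = 2.947 / 17 = 0.1734 m/s².
Starting from rest over a distance of 5.4 m, v² = 2aL = 2 × 0.1734 × 5.4 = 1.8727, so v = 1.3685 m/s.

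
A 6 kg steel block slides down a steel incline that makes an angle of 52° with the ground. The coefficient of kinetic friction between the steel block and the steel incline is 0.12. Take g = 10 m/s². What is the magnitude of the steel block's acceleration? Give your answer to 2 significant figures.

Resolving the weight along the incline: the component pulling the steel block down the slope is mg sin 52° = 6 × 10 × 0.7880 = 47.280 N, and the normal force is N = mg cos 52° = 6 × 10 × 0.6157 = 36.942 N.
Kinetic friction acts up the slope with magnitude f = μN = 0.12 × 36.942 = 4.433 N.
Net force along the incline is 47.280 − 4.433 = 42.847 N, so a = 42.847 / 6 = 7.1412 m/s².

7.1 m/s²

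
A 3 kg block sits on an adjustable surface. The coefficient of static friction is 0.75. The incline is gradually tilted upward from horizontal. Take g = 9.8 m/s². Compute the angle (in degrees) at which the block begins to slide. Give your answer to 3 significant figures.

36.9°

At the threshold of sliding, static friction is at its maximum μ_s N and exactly balances the weight component along the incline: mg sin θ = μ_s mg cos θ.
Hence tan θ = μ_s = 0.75, so θ = arctan(0.75) = 36.8699°.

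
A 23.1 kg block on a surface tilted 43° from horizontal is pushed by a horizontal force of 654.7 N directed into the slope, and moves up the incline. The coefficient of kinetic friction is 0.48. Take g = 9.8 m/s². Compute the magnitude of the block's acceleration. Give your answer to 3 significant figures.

1.33 m/s²

The horizontal push has components F cos 43° = 654.7 × 0.7314 = 478.848 N up the incline and F sin 43° = 654.7 × 0.6820 = 446.505 N pressing into the surface.
The normal force is therefore N = mg cos 43° + F sin 43° = 165.574 + 446.505 = 612.079 N, and kinetic friction down the slope is μN = 0.48 × 612.079 = 293.798 N.
Along the incline: F cos 43° − mg sin 43° − μN = ma, so 478.848 − 154.391 − 293.798 = 23.1 a, giving a = 1.3272 m/s².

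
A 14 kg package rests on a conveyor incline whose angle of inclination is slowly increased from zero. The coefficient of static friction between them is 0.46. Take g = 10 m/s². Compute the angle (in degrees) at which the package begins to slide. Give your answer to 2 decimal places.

24.70°

At the threshold of sliding, static friction is at its maximum μ_s N and exactly balances the weight component along the incline: mg sin θ = μ_s mg cos θ.
Hence tan θ = μ_s = 0.46, so θ = arctan(0.46) = 24.7024°.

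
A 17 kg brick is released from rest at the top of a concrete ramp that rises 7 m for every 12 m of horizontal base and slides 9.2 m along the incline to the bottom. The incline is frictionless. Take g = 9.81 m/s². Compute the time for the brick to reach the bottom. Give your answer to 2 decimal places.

The weight component along the incline is mg sin 30.26° = 84.031 N and the normal force is N = mg cos 30.26° = 144.052 N.
With no friction, a = g sin 30.26° = 4.9430 m/s².
Starting from rest, L = ½at², so t = √(2L/a) = √(2 × 9.2 / 4.9430) = 1.9294 s.

1.93 s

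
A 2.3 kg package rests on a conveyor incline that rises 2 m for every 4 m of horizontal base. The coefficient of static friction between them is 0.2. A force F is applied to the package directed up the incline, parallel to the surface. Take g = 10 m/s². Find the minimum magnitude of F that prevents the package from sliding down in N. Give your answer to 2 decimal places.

6.17 N

The normal force is N = mg cos 26.57° = 20.572 N. With F at its minimum the package is on the verge of sliding down, so static friction is at its maximum μ_s N = 0.2 × 20.572 = 4.114 N and acts up the slope.
Equilibrium along the incline: F + μ_s N = mg sin 26.57°, so F = 10.286 − 4.114 = 6.172 N.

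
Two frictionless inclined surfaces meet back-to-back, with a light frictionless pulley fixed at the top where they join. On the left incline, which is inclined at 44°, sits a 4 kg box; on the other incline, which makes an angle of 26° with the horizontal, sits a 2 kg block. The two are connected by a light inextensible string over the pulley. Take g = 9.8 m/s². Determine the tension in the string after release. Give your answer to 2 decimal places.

14.80 N

Resolve each weight along its own incline: the 4 kg mass has component 4 × 9.8 × sin 44° = 27.231 N down its slope, and the 2 kg mass has 2 × 9.8 × sin 26° = 8.592 N down its slope.
The 4 kg side's 27.231 N exceeds the other side's 8.592 N, so that mass slides down and the 2 kg mass slides up. Taking that direction as positive, Newton's second law for the whole system gives 27.231 − 8.592 = (4 + 2) a, so a = 18.639 / 6 = 3.1065 m/s².
For the 2 kg mass (up-slope positive): T − 8.592 = 2 × 3.1065, so T = 14.805 N.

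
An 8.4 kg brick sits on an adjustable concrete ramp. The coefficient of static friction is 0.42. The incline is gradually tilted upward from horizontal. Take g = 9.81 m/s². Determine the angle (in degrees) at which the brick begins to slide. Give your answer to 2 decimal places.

At the threshold of sliding, static friction is at its maximum μ_s N and exactly balances the weight component along the incline: mg sin θ = μ_s mg cos θ.
Hence tan θ = μ_s = 0.42, so θ = arctan(0.42) = 22.7824°.

22.78°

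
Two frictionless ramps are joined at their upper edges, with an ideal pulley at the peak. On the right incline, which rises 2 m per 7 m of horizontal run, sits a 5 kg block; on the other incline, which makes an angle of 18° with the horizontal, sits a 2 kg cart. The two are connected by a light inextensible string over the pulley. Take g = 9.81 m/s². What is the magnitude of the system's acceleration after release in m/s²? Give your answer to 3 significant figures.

1.06 m/s²

Resolve each weight along its own incline: the 5 kg mass has component 5 × 9.81 × sin 15.95° = 13.475 N down its slope, and the 2 kg mass has 2 × 9.81 × sin 18° = 6.063 N down its slope.
The 5 kg side's 13.475 N exceeds the other side's 6.063 N, so that mass slides down and the 2 kg mass slides up. Taking that direction as positive, Newton's second law for the whole system gives 13.475 − 6.063 = (5 + 2) a, so a = 7.412 / 7 = 1.0589 m/s².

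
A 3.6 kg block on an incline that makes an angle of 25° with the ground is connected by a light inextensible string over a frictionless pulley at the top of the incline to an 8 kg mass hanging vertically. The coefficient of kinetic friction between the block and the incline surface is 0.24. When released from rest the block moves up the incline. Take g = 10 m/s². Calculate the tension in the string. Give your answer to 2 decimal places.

40.72 N

For the block on the incline: the weight component along the slope is m₁g sin 25° = 3.6 × 10 × 0.4226 = 15.214 N and the normal force is N = m₁g cos 25° = 32.627 N.
Kinetic friction opposes the block's motion up the incline: f = μN = 0.24 × 32.627 = 7.830 N acting down the slope.
Newton's second law for the block (up-slope positive): T − 15.214 − 7.830 = 3.6 a. For the hanging mass (downward positive): 8 × 10 − T = 8 a.
Adding the two equations eliminates T: 56.956 = 11.6 a, so a = 4.9100 m/s².
Then from the hanging mass's equation, T = 8 × (10 − 4.9100) = 40.720 N.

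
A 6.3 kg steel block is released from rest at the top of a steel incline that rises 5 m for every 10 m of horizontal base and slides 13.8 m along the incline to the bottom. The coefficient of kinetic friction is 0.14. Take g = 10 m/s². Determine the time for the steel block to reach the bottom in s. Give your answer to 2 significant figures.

The weight component along the incline is mg sin 26.57° = 28.174 N and the normal force is N = mg cos 26.57° = 56.349 N.
Friction up the slope is f = μN = 0.14 × 56.349 = 7.889 N, so the net downslope force is 28.174 − 7.889 = 20.285 N and a = 20.285 / 6.3 = 3.2198 m/s².
Starting from rest, L = ½at², so t = √(2L/a) = √(2 × 13.8 / 3.2198) = 2.9278 s.

2.9 s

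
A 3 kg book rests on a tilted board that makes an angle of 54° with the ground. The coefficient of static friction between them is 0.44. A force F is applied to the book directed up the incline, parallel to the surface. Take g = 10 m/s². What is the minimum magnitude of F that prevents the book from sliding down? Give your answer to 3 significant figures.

The normal force is N = mg cos 54° = 17.634 N. With F at its minimum the book is on the verge of sliding down, so static friction is at its maximum μ_s N = 0.44 × 17.634 = 7.759 N and acts up the slope.
Equilibrium along the incline: F + μ_s N = mg sin 54°, so F = 24.271 − 7.759 = 16.512 N.

16.5 N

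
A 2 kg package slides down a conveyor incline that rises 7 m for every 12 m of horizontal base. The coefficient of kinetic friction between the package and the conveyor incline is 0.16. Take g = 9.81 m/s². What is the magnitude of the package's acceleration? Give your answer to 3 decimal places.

3.587 m/s²

Resolving the weight along the incline: the component pulling the package down the slope is mg sin 30.26° = 2 × 9.81 × 0.5039 = 9.887 N, and the normal force is N = mg cos 30.26° = 2 × 9.81 × 0.8638 = 16.948 N.
Kinetic friction acts up the slope with magnitude f = μN = 0.16 × 16.948 = 2.712 N.
Net force along the incline is 9.887 − 2.712 = 7.175 N, so a = 7.175 / 2 = 3.5875 m/s².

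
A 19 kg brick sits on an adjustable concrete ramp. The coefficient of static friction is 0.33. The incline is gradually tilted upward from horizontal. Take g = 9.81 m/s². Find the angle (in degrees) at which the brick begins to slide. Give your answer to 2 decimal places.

At the threshold of sliding, static friction is at its maximum μ_s N and exactly balances the weight component along the incline: mg sin θ = μ_s mg cos θ.
Hence tan θ = μ_s = 0.33, so θ = arctan(0.33) = 18.2629°.

18.26°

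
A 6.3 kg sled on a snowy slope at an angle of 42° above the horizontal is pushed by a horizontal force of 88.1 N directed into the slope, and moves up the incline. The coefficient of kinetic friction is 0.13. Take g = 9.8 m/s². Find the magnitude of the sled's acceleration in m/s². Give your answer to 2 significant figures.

The horizontal push has components F cos 42° = 88.1 × 0.7431 = 65.467 N up the incline and F sin 42° = 88.1 × 0.6691 = 58.948 N pressing into the surface.
The normal force is therefore N = mg cos 42° + F sin 42° = 45.879 + 58.948 = 104.827 N, and kinetic friction down the slope is μN = 0.13 × 104.827 = 13.628 N.
Along the incline: F cos 42° − mg sin 42° − μN = ma, so 65.467 − 41.310 − 13.628 = 6.3 a, giving a = 1.6713 m/s².

1.7 m/s²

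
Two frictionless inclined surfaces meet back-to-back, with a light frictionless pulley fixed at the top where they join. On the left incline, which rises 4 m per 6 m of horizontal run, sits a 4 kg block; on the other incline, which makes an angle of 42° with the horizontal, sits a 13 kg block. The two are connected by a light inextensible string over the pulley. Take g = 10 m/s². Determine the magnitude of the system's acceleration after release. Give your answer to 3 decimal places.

Resolve each weight along its own incline: the 4 kg mass has component 4 × 10 × sin 33.69° = 22.188 N down its slope, and the 13 kg mass has 13 × 10 × sin 42° = 86.987 N down its slope.
The 13 kg side's 86.987 N exceeds the other side's 22.188 N, so that mass slides down and the 4 kg mass slides up. Taking that direction as positive, Newton's second law for the whole system gives 86.987 − 22.188 = (4 + 13) a, so a = 64.799 / 17 = 3.8117 m/s².

3.812 m/s²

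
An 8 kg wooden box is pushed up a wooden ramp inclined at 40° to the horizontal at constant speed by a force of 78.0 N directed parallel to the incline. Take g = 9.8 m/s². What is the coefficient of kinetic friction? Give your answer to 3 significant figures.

At constant speed ΣF = 0 along the incline. The applied 78.0 N acts up the slope; the weight component mg sin 40° = 50.395 N and kinetic friction μN both act down the slope.
So 78.0 = 50.395 + μ × 60.058, giving μ = (78.0 − 50.395) / 60.058 = 0.4596.

0.460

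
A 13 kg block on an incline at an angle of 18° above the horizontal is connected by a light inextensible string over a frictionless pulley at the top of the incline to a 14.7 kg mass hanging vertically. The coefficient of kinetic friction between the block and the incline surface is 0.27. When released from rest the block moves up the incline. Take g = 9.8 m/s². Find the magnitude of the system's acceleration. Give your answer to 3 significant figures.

For the block on the incline: the weight component along the slope is m₁g sin 18° = 13 × 9.8 × 0.3090 = 39.367 N and the normal force is N = m₁g cos 18° = 121.165 N.
Kinetic friction opposes the block's motion up the incline: f = μN = 0.27 × 121.165 = 32.715 N acting down the slope.
Newton's second law for the block (up-slope positive): T − 39.367 − 32.715 = 13 a. For the hanging mass (downward positive): 14.7 × 9.8 − T = 14.7 a.
Adding the two equations eliminates T: 71.978 = 27.7 a, so a = 2.5985 m/s².

2.60 m/s²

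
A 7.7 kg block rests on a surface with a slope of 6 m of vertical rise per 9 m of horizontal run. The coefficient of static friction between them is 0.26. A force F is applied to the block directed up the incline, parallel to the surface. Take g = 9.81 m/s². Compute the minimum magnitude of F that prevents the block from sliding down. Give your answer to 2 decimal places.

25.56 N

The normal force is N = mg cos 33.69° = 62.851 N. With F at its minimum the block is on the verge of sliding down, so static friction is at its maximum μ_s N = 0.26 × 62.851 = 16.341 N and acts up the slope.
Equilibrium along the incline: F + μ_s N = mg sin 33.69°, so F = 41.900 − 16.341 = 25.559 N.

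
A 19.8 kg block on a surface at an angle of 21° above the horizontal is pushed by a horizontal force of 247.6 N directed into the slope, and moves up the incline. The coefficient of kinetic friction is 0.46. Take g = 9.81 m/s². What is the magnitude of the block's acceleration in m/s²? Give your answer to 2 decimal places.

1.88 m/s²

The horizontal push has components F cos 21° = 247.6 × 0.9336 = 231.159 N up the incline and F sin 21° = 247.6 × 0.3584 = 88.740 N pressing into the surface.
The normal force is therefore N = mg cos 21° + F sin 21° = 181.341 + 88.740 = 270.081 N, and kinetic friction down the slope is μN = 0.46 × 270.081 = 124.237 N.
Along the incline: F cos 21° − mg sin 21° − μN = ma, so 231.159 − 69.615 − 124.237 = 19.8 a, giving a = 1.8842 m/s².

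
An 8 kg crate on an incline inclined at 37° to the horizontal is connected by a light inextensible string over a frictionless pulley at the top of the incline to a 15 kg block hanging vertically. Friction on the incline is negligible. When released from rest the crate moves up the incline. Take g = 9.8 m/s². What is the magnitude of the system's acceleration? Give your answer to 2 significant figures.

4.3 m/s²

For the crate on the incline: the weight component along the slope is m₁g sin 37° = 8 × 9.8 × 0.6018 = 47.181 N and the normal force is N = m₁g cos 37° = 62.613 N.
Newton's second law for the crate (up-slope positive): T − 47.181 = 8 a. For the hanging block (downward positive): 15 × 9.8 − T = 15 a.
Adding the two equations eliminates T: 99.819 = 23 a, so a = 4.3400 m/s².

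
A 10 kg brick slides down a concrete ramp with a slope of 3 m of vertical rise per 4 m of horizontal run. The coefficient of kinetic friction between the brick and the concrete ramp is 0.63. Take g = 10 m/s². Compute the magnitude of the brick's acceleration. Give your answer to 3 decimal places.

0.960 m/s²

Resolving the weight along the incline: the component pulling the brick down the slope is mg sin 36.87° = 10 × 10 × 0.6000 = 60.000 N, and the normal force is N = mg cos 36.87° = 10 × 10 × 0.8000 = 80.000 N.
Kinetic friction acts up the slope with magnitude f = μN = 0.63 × 80.000 = 50.400 N.
Net force along the incline is 60.000 − 50.400 = 9.600 N, so a = 9.600 / 10 = 0.9600 m/s².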